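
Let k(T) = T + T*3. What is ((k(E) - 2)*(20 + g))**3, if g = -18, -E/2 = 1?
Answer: -8000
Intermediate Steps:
E = -2 (E = -2*1 = -2)
k(T) = 4*T (k(T) = T + 3*T = 4*T)
((k(E) - 2)*(20 + g))**3 = ((4*(-2) - 2)*(20 - 18))**3 = ((-8 - 2)*2)**3 = (-10*2)**3 = (-20)**3 = -8000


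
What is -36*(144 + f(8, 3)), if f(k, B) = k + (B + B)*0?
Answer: -5472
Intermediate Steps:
f(k, B) = k (f(k, B) = k + (2*B)*0 = k + 0 = k)
-36*(144 + f(8, 3)) = -36*(144 + 8) = -36*152 = -5472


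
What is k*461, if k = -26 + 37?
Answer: 5071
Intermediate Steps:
k = 11
k*461 = 11*461 = 5071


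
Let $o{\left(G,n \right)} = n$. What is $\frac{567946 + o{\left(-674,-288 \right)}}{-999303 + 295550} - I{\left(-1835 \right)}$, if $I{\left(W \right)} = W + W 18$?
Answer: $\frac{24535780687}{703753} \approx 34864.0$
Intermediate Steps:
$I{\left(W \right)} = 19 W$ ($I{\left(W \right)} = W + 18 W = 19 W$)
$\frac{567946 + o{\left(-674,-288 \right)}}{-999303 + 295550} - I{\left(-1835 \right)} = \frac{567946 - 288}{-999303 + 295550} - 19 \left(-1835\right) = \frac{567658}{-703753} - -34865 = 567658 \left(- \frac{1}{703753}\right) + 34865 = - \frac{567658}{703753} + 34865 = \frac{24535780687}{703753}$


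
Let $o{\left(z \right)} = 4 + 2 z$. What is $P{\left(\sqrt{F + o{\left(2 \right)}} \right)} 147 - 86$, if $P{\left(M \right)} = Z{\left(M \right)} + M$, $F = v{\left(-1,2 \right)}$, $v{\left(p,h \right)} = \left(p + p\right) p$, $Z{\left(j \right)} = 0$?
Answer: $-86 + 147 \sqrt{10} \approx 378.85$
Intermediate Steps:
$v{\left(p,h \right)} = 2 p^{2}$ ($v{\left(p,h \right)} = 2 p p = 2 p^{2}$)
$F = 2$ ($F = 2 \left(-1\right)^{2} = 2 \cdot 1 = 2$)
$P{\left(M \right)} = M$ ($P{\left(M \right)} = 0 + M = M$)
$P{\left(\sqrt{F + o{\left(2 \right)}} \right)} 147 - 86 = \sqrt{2 + \left(4 + 2 \cdot 2\right)} 147 - 86 = \sqrt{2 + \left(4 + 4\right)} 147 - 86 = \sqrt{2 + 8} \cdot 147 - 86 = \sqrt{10} \cdot 147 - 86 = 147 \sqrt{10} - 86 = -86 + 147 \sqrt{10}$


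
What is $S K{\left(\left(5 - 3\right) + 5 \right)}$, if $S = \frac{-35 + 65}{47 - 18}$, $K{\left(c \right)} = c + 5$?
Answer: $\frac{360}{29} \approx 12.414$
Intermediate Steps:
$K{\left(c \right)} = 5 + c$
$S = \frac{30}{29} \approx 1.0345$
$S K{\left(\left(5 - 3\right) + 5 \right)} = \frac{30 \left(5 + \left(\left(5 - 3\right) + 5\right)\right)}{29} = \frac{30 \left(5 + \left(2 + 5\right)\right)}{29} = \frac{30 \left(5 + 7\right)}{29} = \frac{30}{29} \cdot 12 = \frac{360}{29}$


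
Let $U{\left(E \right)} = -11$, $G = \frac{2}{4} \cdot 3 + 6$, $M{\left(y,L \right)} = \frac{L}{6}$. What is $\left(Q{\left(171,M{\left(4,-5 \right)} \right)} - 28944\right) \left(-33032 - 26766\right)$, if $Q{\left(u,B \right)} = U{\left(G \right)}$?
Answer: $1731451090$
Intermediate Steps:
$M{\left(y,L \right)} = \frac{L}{6}$ ($M{\left(y,L \right)} = L \frac{1}{6} = \frac{L}{6}$)
$G = \frac{15}{2}$ ($G = 2 \cdot \frac{1}{4} \cdot 3 + 6 = \frac{1}{2} \cdot 3 + 6 = \frac{3}{2} + 6 = \frac{15}{2} \approx 7.5$)
$Q{\left(u,B \right)} = -11$
$\left(Q{\left(171,M{\left(4,-5 \right)} \right)} - 28944\right) \left(-33032 - 26766\right) = \left(-11 - 28944\right) \left(-33032 - 26766\right) = \left(-28955\right) \left(-59798\right) = 1731451090$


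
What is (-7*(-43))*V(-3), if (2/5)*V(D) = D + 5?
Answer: 1505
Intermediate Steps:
V(D) = 25/2 + 5*D/2 (V(D) = 5*(D + 5)/2 = 5*(5 + D)/2 = 25/2 + 5*D/2)
(-7*(-43))*V(-3) = (-7*(-43))*(25/2 + (5/2)*(-3)) = 301*(25/2 - 15/2) = 301*5 = 1505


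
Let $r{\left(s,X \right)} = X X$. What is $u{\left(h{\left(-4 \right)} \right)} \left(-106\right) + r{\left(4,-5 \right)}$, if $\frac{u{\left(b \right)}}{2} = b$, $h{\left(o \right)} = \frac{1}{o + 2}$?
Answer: $131$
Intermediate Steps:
$h{\left(o \right)} = \frac{1}{2 + o}$
$u{\left(b \right)} = 2 b$
$r{\left(s,X \right)} = X^{2}$
$u{\left(h{\left(-4 \right)} \right)} \left(-106\right) + r{\left(4,-5 \right)} = \frac{2}{2 - 4} \left(-106\right) + \left(-5\right)^{2} = \frac{2}{-2} \left(-106\right) + 25 = 2 \left(- \frac{1}{2}\right) \left(-106\right) + 25 = \left(-1\right) \left(-106\right) + 25 = 106 + 25 = 131$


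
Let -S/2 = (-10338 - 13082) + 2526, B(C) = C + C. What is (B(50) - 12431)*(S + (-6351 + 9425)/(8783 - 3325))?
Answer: -1406239435359/2729 ≈ -5.1529e+8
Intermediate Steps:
B(C) = 2*C
S = 41788 (S = -2*((-10338 - 13082) + 2526) = -2*(-23420 + 2526) = -2*(-20894) = 41788)
(B(50) - 12431)*(S + (-6351 + 9425)/(8783 - 3325)) = (2*50 - 12431)*(41788 + (-6351 + 9425)/(8783 - 3325)) = (100 - 12431)*(41788 + 3074/5458) = -12331*(41788 + 3074*(1/5458)) = -12331*(41788 + 1537/2729) = -12331*114040989/2729 = -1406239435359/2729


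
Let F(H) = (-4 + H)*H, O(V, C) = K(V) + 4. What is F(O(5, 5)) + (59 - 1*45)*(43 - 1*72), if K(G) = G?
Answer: -361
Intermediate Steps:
O(V, C) = 4 + V (O(V, C) = V + 4 = 4 + V)
F(H) = H*(-4 + H)
F(O(5, 5)) + (59 - 1*45)*(43 - 1*72) = (4 + 5)*(-4 + (4 + 5)) + (59 - 1*45)*(43 - 1*72) = 9*(-4 + 9) + (59 - 45)*(43 - 72) = 9*5 + 14*(-29) = 45 - 406 = -361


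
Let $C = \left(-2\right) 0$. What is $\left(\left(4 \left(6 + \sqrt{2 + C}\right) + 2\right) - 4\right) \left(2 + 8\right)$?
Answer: $220 + 40 \sqrt{2} \approx 276.57$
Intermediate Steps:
$C = 0$
$\left(\left(4 \left(6 + \sqrt{2 + C}\right) + 2\right) - 4\right) \left(2 + 8\right) = \left(\left(4 \left(6 + \sqrt{2 + 0}\right) + 2\right) - 4\right) \left(2 + 8\right) = \left(\left(4 \left(6 + \sqrt{2}\right) + 2\right) - 4\right) 10 = \left(\left(\left(24 + 4 \sqrt{2}\right) + 2\right) - 4\right) 10 = \left(\left(26 + 4 \sqrt{2}\right) - 4\right) 10 = \left(22 + 4 \sqrt{2}\right) 10 = 220 + 40 \sqrt{2}$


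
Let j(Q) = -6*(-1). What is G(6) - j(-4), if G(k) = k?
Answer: 0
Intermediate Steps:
j(Q) = 6
G(6) - j(-4) = 6 - 1*6 = 6 - 6 = 0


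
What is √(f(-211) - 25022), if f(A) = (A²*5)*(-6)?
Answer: 2*I*√340163 ≈ 1166.5*I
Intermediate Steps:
f(A) = -30*A² (f(A) = (5*A²)*(-6) = -30*A²)
√(f(-211) - 25022) = √(-30*(-211)² - 25022) = √(-30*44521 - 25022) = √(-1335630 - 25022) = √(-1360652) = 2*I*√340163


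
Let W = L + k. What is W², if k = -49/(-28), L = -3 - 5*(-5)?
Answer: 9025/16 ≈ 564.06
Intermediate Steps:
L = 22 (L = -3 + 25 = 22)
k = 7/4 (k = -49*(-1/28) = 7/4 ≈ 1.7500)
W = 95/4 (W = 22 + 7/4 = 95/4 ≈ 23.750)
W² = (95/4)² = 9025/16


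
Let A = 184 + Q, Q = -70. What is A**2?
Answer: 12996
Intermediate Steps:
A = 114 (A = 184 - 70 = 114)
A**2 = 114**2 = 12996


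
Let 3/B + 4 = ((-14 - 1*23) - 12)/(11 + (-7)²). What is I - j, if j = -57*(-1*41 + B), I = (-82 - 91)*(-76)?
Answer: 3114119/289 ≈ 10776.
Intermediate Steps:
I = 13148 (I = -173*(-76) = 13148)
B = -180/289 (B = 3/(-4 + ((-14 - 1*23) - 12)/(11 + (-7)²)) = 3/(-4 + ((-14 - 23) - 12)/(11 + 49)) = 3/(-4 + (-37 - 12)/60) = 3/(-4 - 49*1/60) = 3/(-4 - 49/60) = 3/(-289/60) = 3*(-60/289) = -180/289 ≈ -0.62284)
j = 685653/289 (j = -57*(-1*41 - 180/289) = -57*(-41 - 180/289) = -57*(-12029/289) = 685653/289 ≈ 2372.5)
I - j = 13148 - 1*685653/289 = 13148 - 685653/289 = 3114119/289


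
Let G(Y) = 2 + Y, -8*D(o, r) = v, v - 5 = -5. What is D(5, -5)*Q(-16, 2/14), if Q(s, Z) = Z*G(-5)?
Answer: 0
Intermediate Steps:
v = 0 (v = 5 - 5 = 0)
D(o, r) = 0 (D(o, r) = -1/8*0 = 0)
Q(s, Z) = -3*Z (Q(s, Z) = Z*(2 - 5) = Z*(-3) = -3*Z)
D(5, -5)*Q(-16, 2/14) = 0*(-6/14) = 0*(-3*1/7) = 0*(-3/7) = 0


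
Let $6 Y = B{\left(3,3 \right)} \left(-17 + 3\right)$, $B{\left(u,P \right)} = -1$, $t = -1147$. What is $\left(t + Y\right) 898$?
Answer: $- \frac{3083732}{3} \approx -1.0279 \cdot 10^{6}$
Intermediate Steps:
$Y = \frac{7}{3}$ ($Y = \frac{\left(-1\right) \left(-17 + 3\right)}{6} = \frac{\left(-1\right) \left(-14\right)}{6} = \frac{1}{6} \cdot 14 = \frac{7}{3} \approx 2.3333$)
$\left(t + Y\right) 898 = \left(-1147 + \frac{7}{3}\right) 898 = \left(- \frac{3434}{3}\right) 898 = - \frac{3083732}{3}$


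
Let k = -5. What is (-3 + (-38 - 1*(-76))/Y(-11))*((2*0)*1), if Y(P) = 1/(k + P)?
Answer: 0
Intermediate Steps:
Y(P) = 1/(-5 + P)
(-3 + (-38 - 1*(-76))/Y(-11))*((2*0)*1) = (-3 + (-38 - 1*(-76))/(1/(-5 - 11)))*((2*0)*1) = (-3 + (-38 + 76)/(1/(-16)))*(0*1) = (-3 + 38/(-1/16))*0 = (-3 + 38*(-16))*0 = (-3 - 608)*0 = -611*0 = 0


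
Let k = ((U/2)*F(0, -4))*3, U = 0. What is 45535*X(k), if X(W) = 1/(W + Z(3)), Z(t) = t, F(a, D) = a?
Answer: 45535/3 ≈ 15178.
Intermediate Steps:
k = 0 (k = ((0/2)*0)*3 = ((0*(½))*0)*3 = (0*0)*3 = 0*3 = 0)
X(W) = 1/(3 + W) (X(W) = 1/(W + 3) = 1/(3 + W))
45535*X(k) = 45535/(3 + 0) = 45535/3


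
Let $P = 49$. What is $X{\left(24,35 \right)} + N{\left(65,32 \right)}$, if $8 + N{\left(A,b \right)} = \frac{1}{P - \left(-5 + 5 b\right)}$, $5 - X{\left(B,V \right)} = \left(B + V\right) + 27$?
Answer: $- \frac{9435}{106} \approx -89.009$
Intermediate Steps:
$X{\left(B,V \right)} = -22 - B - V$ ($X{\left(B,V \right)} = 5 - \left(\left(B + V\right) + 27\right) = 5 - \left(27 + B + V\right) = -22 - B - V$)
$N{\left(A,b \right)} = -8 + \frac{1}{54 - 5 b}$ ($N{\left(A,b \right)} = -8 + \frac{1}{49 - \left(-5 + 5 b\right)} = -8 + \frac{1}{54 - 5 b}$)
$X{\left(24,35 \right)} + N{\left(65,32 \right)} = \left(-22 - 24 - 35\right) + \frac{-431 + 40 \cdot 32}{54 - 160} = \left(-22 - 24 - 35\right) + \frac{-431 + 1280}{54 - 160} = -81 + \frac{1}{-106} \cdot 849 = -81 - \frac{849}{106} = - \frac{9435}{106}$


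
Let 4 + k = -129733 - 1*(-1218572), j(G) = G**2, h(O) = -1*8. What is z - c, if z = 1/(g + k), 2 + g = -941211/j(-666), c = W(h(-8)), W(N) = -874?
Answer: 46900536477166/53661940993 ≈ 874.00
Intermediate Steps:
h(O) = -8
c = -874
k = 1088835 (k = -4 + (-129733 - 1*(-1218572)) = -4 + (-129733 + 1218572) = -4 + 1088839 = 1088835)
g = -203147/49284 (g = -2 - 941211/((-666)**2) = -2 - 941211/443556 = -2 - 941211*1/443556 = -2 - 104579/49284 = -203147/49284 ≈ -4.1220)
z = 49284/53661940993 (z = 1/(-203147/49284 + 1088835) = 1/(53661940993/49284) = 49284/53661940993 ≈ 9.1842e-7)
z - c = 49284/53661940993 - 1*(-874) = 49284/53661940993 + 874 = 46900536477166/53661940993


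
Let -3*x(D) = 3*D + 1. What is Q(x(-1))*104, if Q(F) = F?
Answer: 208/3 ≈ 69.333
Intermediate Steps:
x(D) = -⅓ - D (x(D) = -(3*D + 1)/3 = -(1 + 3*D)/3 = -⅓ - D)
Q(x(-1))*104 = (-⅓ - 1*(-1))*104 = (-⅓ + 1)*104 = (⅔)*104 = 208/3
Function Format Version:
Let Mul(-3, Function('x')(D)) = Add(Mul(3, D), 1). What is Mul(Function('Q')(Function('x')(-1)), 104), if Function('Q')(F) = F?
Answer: Rational(208, 3) ≈ 69.333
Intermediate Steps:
Function('x')(D) = Add(Rational(-1, 3), Mul(-1, D)) (Function('x')(D) = Mul(Rational(-1, 3), Add(Mul(3, D), 1)) = Mul(Rational(-1, 3), Add(1, Mul(3, D))) = Add(Rational(-1, 3), Mul(-1, D)))
Mul(Function('Q')(Function('x')(-1)), 104) = Mul(Add(Rational(-1, 3), Mul(-1, -1)), 104) = Mul(Add(Rational(-1, 3), 1), 104) = Mul(Rational(2, 3), 104) = Rational(208, 3)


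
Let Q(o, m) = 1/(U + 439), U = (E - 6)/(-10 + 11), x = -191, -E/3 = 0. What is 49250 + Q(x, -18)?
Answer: 21325251/433 ≈ 49250.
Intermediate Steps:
E = 0 (E = -3*0 = 0)
U = -6 (U = (0 - 6)/(-10 + 11) = -6/1 = 1*(-6) = -6)
Q(o, m) = 1/433 (Q(o, m) = 1/(-6 + 439) = 1/433)
49250 + Q(x, -18) = 49250 + 1/433 = 21325251/433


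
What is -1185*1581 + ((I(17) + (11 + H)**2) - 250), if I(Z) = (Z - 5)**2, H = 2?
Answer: -1873422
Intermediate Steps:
I(Z) = (-5 + Z)**2
-1185*1581 + ((I(17) + (11 + H)**2) - 250) = -1185*1581 + (((-5 + 17)**2 + (11 + 2)**2) - 250) = -1873485 + ((12**2 + 13**2) - 250) = -1873485 + ((144 + 169) - 250) = -1873485 + (313 - 250) = -1873485 + 63 = -1873422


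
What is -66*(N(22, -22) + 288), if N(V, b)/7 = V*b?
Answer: 204600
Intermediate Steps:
N(V, b) = 7*V*b (N(V, b) = 7*(V*b) = 7*V*b)
-66*(N(22, -22) + 288) = -66*(7*22*(-22) + 288) = -66*(-3388 + 288) = -66*(-3100) = 204600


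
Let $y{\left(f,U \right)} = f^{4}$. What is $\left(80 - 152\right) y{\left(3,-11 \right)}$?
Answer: $-5832$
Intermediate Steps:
$\left(80 - 152\right) y{\left(3,-11 \right)} = \left(80 - 152\right) 3^{4} = \left(-72\right) 81 = -5832$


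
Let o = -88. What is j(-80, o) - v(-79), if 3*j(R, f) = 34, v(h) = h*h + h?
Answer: -18452/3 ≈ -6150.7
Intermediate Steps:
v(h) = h + h**2 (v(h) = h**2 + h = h + h**2)
j(R, f) = 34/3 (j(R, f) = (1/3)*34 = 34/3)
j(-80, o) - v(-79) = 34/3 - (-79)*(1 - 79) = 34/3 - (-79)*(-78) = 34/3 - 1*6162 = 34/3 - 6162 = -18452/3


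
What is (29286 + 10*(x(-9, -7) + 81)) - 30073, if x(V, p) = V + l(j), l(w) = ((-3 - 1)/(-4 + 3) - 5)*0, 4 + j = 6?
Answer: -67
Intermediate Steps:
j = 2 (j = -4 + 6 = 2)
l(w) = 0 (l(w) = (-4/(-1) - 5)*0 = (-4*(-1) - 5)*0 = (4 - 5)*0 = -1*0 = 0)
x(V, p) = V (x(V, p) = V + 0 = V)
(29286 + 10*(x(-9, -7) + 81)) - 30073 = (29286 + 10*(-9 + 81)) - 30073 = (29286 + 10*72) - 30073 = (29286 + 720) - 30073 = 30006 - 30073 = -67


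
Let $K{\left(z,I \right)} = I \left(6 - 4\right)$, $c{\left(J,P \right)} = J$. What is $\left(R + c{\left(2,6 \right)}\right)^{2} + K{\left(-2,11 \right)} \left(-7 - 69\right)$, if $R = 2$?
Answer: $-1656$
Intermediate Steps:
$K{\left(z,I \right)} = 2 I$ ($K{\left(z,I \right)} = I 2 = 2 I$)
$\left(R + c{\left(2,6 \right)}\right)^{2} + K{\left(-2,11 \right)} \left(-7 - 69\right) = \left(2 + 2\right)^{2} + 2 \cdot 11 \left(-7 - 69\right) = 4^{2} + 22 \left(-76\right) = 16 - 1672 = -1656$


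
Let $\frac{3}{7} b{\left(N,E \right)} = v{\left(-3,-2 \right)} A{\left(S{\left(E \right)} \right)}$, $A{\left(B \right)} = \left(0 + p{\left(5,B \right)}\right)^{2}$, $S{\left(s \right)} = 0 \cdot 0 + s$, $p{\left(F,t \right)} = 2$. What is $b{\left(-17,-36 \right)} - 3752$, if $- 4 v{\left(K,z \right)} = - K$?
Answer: $-3759$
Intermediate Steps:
$v{\left(K,z \right)} = \frac{K}{4}$ ($v{\left(K,z \right)} = - \frac{\left(-1\right) K}{4} = \frac{K}{4}$)
$S{\left(s \right)} = s$ ($S{\left(s \right)} = 0 + s = s$)
$A{\left(B \right)} = 4$ ($A{\left(B \right)} = \left(0 + 2\right)^{2} = 2^{2} = 4$)
$b{\left(N,E \right)} = -7$ ($b{\left(N,E \right)} = \frac{7 \cdot \frac{1}{4} \left(-3\right) 4}{3} = \frac{7 \left(\left(- \frac{3}{4}\right) 4\right)}{3} = \frac{7}{3} \left(-3\right) = -7$)
$b{\left(-17,-36 \right)} - 3752 = -7 - 3752 = -3759$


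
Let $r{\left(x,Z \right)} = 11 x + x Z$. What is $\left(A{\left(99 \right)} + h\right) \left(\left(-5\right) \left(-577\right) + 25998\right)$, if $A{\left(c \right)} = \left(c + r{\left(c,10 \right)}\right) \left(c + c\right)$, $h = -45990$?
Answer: $11127291282$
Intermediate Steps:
$r{\left(x,Z \right)} = 11 x + Z x$
$A{\left(c \right)} = 44 c^{2}$ ($A{\left(c \right)} = \left(c + c \left(11 + 10\right)\right) \left(c + c\right) = \left(c + c 21\right) 2 c = \left(c + 21 c\right) 2 c = 22 c 2 c = 44 c^{2}$)
$\left(A{\left(99 \right)} + h\right) \left(\left(-5\right) \left(-577\right) + 25998\right) = \left(44 \cdot 99^{2} - 45990\right) \left(\left(-5\right) \left(-577\right) + 25998\right) = \left(44 \cdot 9801 - 45990\right) \left(2885 + 25998\right) = \left(431244 - 45990\right) 28883 = 385254 \cdot 28883 = 11127291282$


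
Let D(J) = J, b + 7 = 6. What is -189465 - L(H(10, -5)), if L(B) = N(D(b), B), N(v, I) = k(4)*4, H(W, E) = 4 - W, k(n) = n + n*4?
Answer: -189545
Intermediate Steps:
b = -1 (b = -7 + 6 = -1)
k(n) = 5*n (k(n) = n + 4*n = 5*n)
N(v, I) = 80 (N(v, I) = (5*4)*4 = 20*4 = 80)
L(B) = 80
-189465 - L(H(10, -5)) = -189465 - 1*80 = -189465 - 80 = -189545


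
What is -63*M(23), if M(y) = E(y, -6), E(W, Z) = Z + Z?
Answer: 756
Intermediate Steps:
E(W, Z) = 2*Z
M(y) = -12 (M(y) = 2*(-6) = -12)
-63*M(23) = -63*(-12) = 756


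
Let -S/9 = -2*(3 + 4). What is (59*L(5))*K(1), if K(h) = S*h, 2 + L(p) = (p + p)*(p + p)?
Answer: 728532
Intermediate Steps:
S = 126 (S = -(-18)*(3 + 4) = -(-18)*7 = -9*(-14) = 126)
L(p) = -2 + 4*p**2 (L(p) = -2 + (p + p)*(p + p) = -2 + (2*p)*(2*p) = -2 + 4*p**2)
K(h) = 126*h
(59*L(5))*K(1) = (59*(-2 + 4*5**2))*(126*1) = (59*(-2 + 4*25))*126 = (59*(-2 + 100))*126 = (59*98)*126 = 5782*126 = 728532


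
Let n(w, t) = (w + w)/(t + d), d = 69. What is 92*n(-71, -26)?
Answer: -13064/43 ≈ -303.81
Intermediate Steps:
n(w, t) = 2*w/(69 + t) (n(w, t) = (w + w)/(t + 69) = (2*w)/(69 + t) = 2*w/(69 + t))
92*n(-71, -26) = 92*(2*(-71)/(69 - 26)) = 92*(2*(-71)/43) = 92*(2*(-71)*(1/43)) = 92*(-142/43) = -13064/43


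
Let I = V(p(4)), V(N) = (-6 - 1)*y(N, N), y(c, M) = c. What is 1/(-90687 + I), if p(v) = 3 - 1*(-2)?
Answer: -1/90722 ≈ -1.1023e-5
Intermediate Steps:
p(v) = 5 (p(v) = 3 + 2 = 5)
V(N) = -7*N (V(N) = (-6 - 1)*N = -7*N)
I = -35 (I = -7*5 = -35)
1/(-90687 + I) = 1/(-90687 - 35) = 1/(-90722) = -1/90722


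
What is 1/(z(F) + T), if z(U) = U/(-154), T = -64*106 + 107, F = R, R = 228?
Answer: -77/514243 ≈ -0.00014973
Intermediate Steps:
F = 228
T = -6677 (T = -6784 + 107 = -6677)
z(U) = -U/154 (z(U) = U*(-1/154) = -U/154)
1/(z(F) + T) = 1/(-1/154*228 - 6677) = 1/(-114/77 - 6677) = 1/(-514243/77) = -77/514243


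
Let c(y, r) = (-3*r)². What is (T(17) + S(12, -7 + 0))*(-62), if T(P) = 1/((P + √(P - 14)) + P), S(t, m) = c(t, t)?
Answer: -92647964/1153 + 62*√3/1153 ≈ -80354.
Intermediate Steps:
c(y, r) = 9*r²
S(t, m) = 9*t²
T(P) = 1/(√(-14 + P) + 2*P) (T(P) = 1/((P + √(-14 + P)) + P) = 1/(√(-14 + P) + 2*P))
(T(17) + S(12, -7 + 0))*(-62) = (1/(√(-14 + 17) + 2*17) + 9*12²)*(-62) = (1/(√3 + 34) + 9*144)*(-62) = (1/(34 + √3) + 1296)*(-62) = (1296 + 1/(34 + √3))*(-62) = -80352 - 62/(34 + √3)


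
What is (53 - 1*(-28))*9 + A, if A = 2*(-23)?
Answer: 683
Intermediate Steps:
A = -46
(53 - 1*(-28))*9 + A = (53 - 1*(-28))*9 - 46 = (53 + 28)*9 - 46 = 81*9 - 46 = 729 - 46 = 683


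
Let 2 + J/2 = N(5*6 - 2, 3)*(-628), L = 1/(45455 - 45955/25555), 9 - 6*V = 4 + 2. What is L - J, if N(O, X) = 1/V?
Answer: 584495271135/232311314 ≈ 2516.0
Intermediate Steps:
V = ½ (V = 3/2 - (4 + 2)/6 = 3/2 - ⅙*6 = 3/2 - 1 = ½ ≈ 0.50000)
N(O, X) = 2 (N(O, X) = 1/(½) = 2)
L = 5111/232311314 (L = 1/(45455 - 45955*1/25555) = 1/(45455 - 9191/5111) = 1/(232311314/5111) = 5111/232311314 ≈ 2.2001e-5)
J = -2516 (J = -4 + 2*(2*(-628)) = -4 + 2*(-1256) = -4 - 2512 = -2516)
L - J = 5111/232311314 - 1*(-2516) = 5111/232311314 + 2516 = 584495271135/232311314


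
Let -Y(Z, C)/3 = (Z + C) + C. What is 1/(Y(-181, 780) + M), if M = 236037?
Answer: 1/231900 ≈ 4.3122e-6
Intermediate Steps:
Y(Z, C) = -6*C - 3*Z (Y(Z, C) = -3*((Z + C) + C) = -3*((C + Z) + C) = -3*(Z + 2*C) = -6*C - 3*Z)
1/(Y(-181, 780) + M) = 1/((-6*780 - 3*(-181)) + 236037) = 1/((-4680 + 543) + 236037) = 1/(-4137 + 236037) = 1/231900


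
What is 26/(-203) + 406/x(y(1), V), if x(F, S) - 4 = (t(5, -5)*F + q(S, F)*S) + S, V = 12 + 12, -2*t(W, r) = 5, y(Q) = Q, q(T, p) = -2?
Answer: -166006/9135 ≈ -18.173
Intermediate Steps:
t(W, r) = -5/2 (t(W, r) = -1/2*5 = -5/2)
V = 24
x(F, S) = 4 - S - 5*F/2 (x(F, S) = 4 + ((-5*F/2 - 2*S) + S) = 4 + ((-2*S - 5*F/2) + S) = 4 + (-S - 5*F/2) = 4 - S - 5*F/2)
26/(-203) + 406/x(y(1), V) = 26/(-203) + 406/(4 - 1*24 - 5/2*1) = 26*(-1/203) + 406/(4 - 24 - 5/2) = -26/203 + 406/(-45/2) = -26/203 + 406*(-2/45) = -26/203 - 812/45 = -166006/9135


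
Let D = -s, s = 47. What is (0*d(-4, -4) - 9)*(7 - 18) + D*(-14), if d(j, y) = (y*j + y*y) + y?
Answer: 757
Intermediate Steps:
d(j, y) = y + y² + j*y (d(j, y) = (j*y + y²) + y = (y² + j*y) + y = y + y² + j*y)
D = -47 (D = -1*47 = -47)
(0*d(-4, -4) - 9)*(7 - 18) + D*(-14) = (0*(-4*(1 - 4 - 4)) - 9)*(7 - 18) - 47*(-14) = (0*(-4*(-7)) - 9)*(-11) + 658 = (0*28 - 9)*(-11) + 658 = (0 - 9)*(-11) + 658 = -9*(-11) + 658 = 99 + 658 = 757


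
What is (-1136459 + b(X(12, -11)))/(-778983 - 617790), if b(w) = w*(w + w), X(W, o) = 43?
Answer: 53941/66513 ≈ 0.81098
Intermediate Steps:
b(w) = 2*w**2 (b(w) = w*(2*w) = 2*w**2)
(-1136459 + b(X(12, -11)))/(-778983 - 617790) = (-1136459 + 2*43**2)/(-778983 - 617790) = (-1136459 + 2*1849)/(-1396773) = (-1136459 + 3698)*(-1/1396773) = -1132761*(-1/1396773) = 53941/66513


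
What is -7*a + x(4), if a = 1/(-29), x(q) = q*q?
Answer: 471/29 ≈ 16.241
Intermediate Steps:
x(q) = q²
a = -1/29 ≈ -0.034483
-7*a + x(4) = -7*(-1/29) + 4² = 7/29 + 16 = 471/29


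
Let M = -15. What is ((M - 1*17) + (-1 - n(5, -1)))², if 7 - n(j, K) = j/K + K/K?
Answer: 1936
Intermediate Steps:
n(j, K) = 6 - j/K (n(j, K) = 7 - (j/K + K/K) = 7 - (j/K + 1) = 7 - (1 + j/K) = 7 + (-1 - j/K) = 6 - j/K)
((M - 1*17) + (-1 - n(5, -1)))² = ((-15 - 1*17) + (-1 - (6 - 1*5/(-1))))² = ((-15 - 17) + (-1 - (6 - 1*5*(-1))))² = (-32 + (-1 - (6 + 5)))² = (-32 + (-1 - 1*11))² = (-32 + (-1 - 11))² = (-32 - 12)² = (-44)² = 1936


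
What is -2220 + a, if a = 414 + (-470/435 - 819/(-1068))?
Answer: -55945145/30972 ≈ -1806.3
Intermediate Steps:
a = 12812695/30972 (a = 414 + (-470*1/435 - 819*(-1/1068)) = 414 + (-94/87 + 273/356) = 414 - 9713/30972 = 12812695/30972 ≈ 413.69)
-2220 + a = -2220 + 12812695/30972 = -55945145/30972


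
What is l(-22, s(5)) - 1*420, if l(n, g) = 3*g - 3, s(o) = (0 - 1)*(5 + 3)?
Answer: -447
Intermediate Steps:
s(o) = -8 (s(o) = -1*8 = -8)
l(n, g) = -3 + 3*g
l(-22, s(5)) - 1*420 = (-3 + 3*(-8)) - 1*420 = (-3 - 24) - 420 = -27 - 420 = -447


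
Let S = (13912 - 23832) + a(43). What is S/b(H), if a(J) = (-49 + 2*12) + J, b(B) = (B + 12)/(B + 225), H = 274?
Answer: -2470549/143 ≈ -17277.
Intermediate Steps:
b(B) = (12 + B)/(225 + B)
a(J) = -25 + J (a(J) = (-49 + 24) + J = -25 + J)
S = -9902 (S = (13912 - 23832) + (-25 + 43) = -9920 + 18 = -9902)
S/b(H) = -9902*(225 + 274)/(12 + 274) = -9902/(286/499) = -9902/((1/499)*286) = -9902/286/499 = -9902*499/286 = -2470549/143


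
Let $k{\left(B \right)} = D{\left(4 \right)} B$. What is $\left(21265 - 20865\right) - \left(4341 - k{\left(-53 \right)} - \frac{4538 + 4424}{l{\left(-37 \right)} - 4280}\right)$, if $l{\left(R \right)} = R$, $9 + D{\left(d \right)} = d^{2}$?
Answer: $- \frac{18623866}{4317} \approx -4314.1$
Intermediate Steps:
$D{\left(d \right)} = -9 + d^{2}$
$k{\left(B \right)} = 7 B$ ($k{\left(B \right)} = \left(-9 + 4^{2}\right) B = \left(-9 + 16\right) B = 7 B$)
$\left(21265 - 20865\right) - \left(4341 - k{\left(-53 \right)} - \frac{4538 + 4424}{l{\left(-37 \right)} - 4280}\right) = \left(21265 - 20865\right) - \left(4712 - \frac{4538 + 4424}{-37 - 4280}\right) = 400 - \left(4712 + \frac{8962}{4317}\right) = 400 + \left(\left(-371 + 8962 \left(- \frac{1}{4317}\right)\right) - 4341\right) = 400 - \frac{20350666}{4317} = - \frac{18623866}{4317}$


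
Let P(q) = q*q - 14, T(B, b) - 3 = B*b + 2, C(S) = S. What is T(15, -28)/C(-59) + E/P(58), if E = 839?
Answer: 1439751/197650 ≈ 7.2843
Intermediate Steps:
T(B, b) = 5 + B*b (T(B, b) = 3 + (B*b + 2) = 3 + (2 + B*b) = 5 + B*b)
P(q) = -14 + q² (P(q) = q² - 14 = -14 + q²)
T(15, -28)/C(-59) + E/P(58) = (5 + 15*(-28))/(-59) + 839/(-14 + 58²) = (5 - 420)*(-1/59) + 839/(-14 + 3364) = -415*(-1/59) + 839/3350 = 415/59 + 839*(1/3350) = 415/59 + 839/3350 = 1439751/197650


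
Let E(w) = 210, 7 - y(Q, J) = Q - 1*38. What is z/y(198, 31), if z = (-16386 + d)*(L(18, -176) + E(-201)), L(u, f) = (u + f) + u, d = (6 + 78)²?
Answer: 217700/51 ≈ 4268.6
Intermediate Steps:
y(Q, J) = 45 - Q (y(Q, J) = 7 - (Q - 1*38) = 7 - (Q - 38) = 7 - (-38 + Q) = 7 + (38 - Q) = 45 - Q)
d = 7056 (d = 84² = 7056)
L(u, f) = f + 2*u (L(u, f) = (f + u) + u = f + 2*u)
z = -653100 (z = (-16386 + 7056)*((-176 + 2*18) + 210) = -9330*((-176 + 36) + 210) = -9330*(-140 + 210) = -9330*70 = -653100)
z/y(198, 31) = -653100/(45 - 1*198) = -653100/(45 - 198) = -653100/(-153) = -653100*(-1/153) = 217700/51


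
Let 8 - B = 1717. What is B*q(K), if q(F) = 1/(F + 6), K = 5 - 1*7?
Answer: -1709/4 ≈ -427.25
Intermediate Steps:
K = -2 (K = 5 - 7 = -2)
B = -1709 (B = 8 - 1*1717 = 8 - 1717 = -1709)
q(F) = 1/(6 + F)
B*q(K) = -1709/(6 - 2) = -1709/4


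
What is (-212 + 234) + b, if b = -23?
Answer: -1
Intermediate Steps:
(-212 + 234) + b = (-212 + 234) - 23 = 22 - 23 = -1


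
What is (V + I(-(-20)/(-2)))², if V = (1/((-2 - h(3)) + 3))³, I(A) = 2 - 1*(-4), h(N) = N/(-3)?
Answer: 2401/64 ≈ 37.516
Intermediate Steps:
h(N) = -N/3 (h(N) = N*(-⅓) = -N/3)
I(A) = 6 (I(A) = 2 + 4 = 6)
V = ⅛ (V = (1/((-2 - (-1)*3/3) + 3))³ = (1/((-2 - 1*(-1)) + 3))³ = (1/((-2 + 1) + 3))³ = (1/(-1 + 3))³ = (1/2)³ = (½)³ = ⅛ ≈ 0.12500)
(V + I(-(-20)/(-2)))² = (⅛ + 6)² = (49/8)² = 2401/64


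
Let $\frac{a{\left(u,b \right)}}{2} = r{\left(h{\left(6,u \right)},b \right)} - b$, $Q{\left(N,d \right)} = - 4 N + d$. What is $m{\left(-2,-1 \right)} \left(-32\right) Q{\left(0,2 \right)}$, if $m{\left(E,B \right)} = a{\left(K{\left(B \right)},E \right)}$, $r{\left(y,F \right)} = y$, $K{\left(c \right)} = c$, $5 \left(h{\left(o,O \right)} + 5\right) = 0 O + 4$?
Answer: $\frac{1408}{5} \approx 281.6$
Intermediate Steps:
$h{\left(o,O \right)} = - \frac{21}{5}$ ($h{\left(o,O \right)} = -5 + \frac{0 O + 4}{5} = -5 + \frac{0 + 4}{5} = -5 + \frac{1}{5} \cdot 4 = -5 + \frac{4}{5} = - \frac{21}{5}$)
$Q{\left(N,d \right)} = d - 4 N$
$a{\left(u,b \right)} = - \frac{42}{5} - 2 b$ ($a{\left(u,b \right)} = 2 \left(- \frac{21}{5} - b\right) = - \frac{42}{5} - 2 b$)
$m{\left(E,B \right)} = - \frac{42}{5} - 2 E$
$m{\left(-2,-1 \right)} \left(-32\right) Q{\left(0,2 \right)} = \left(- \frac{42}{5} - -4\right) \left(-32\right) \left(2 - 0\right) = \left(- \frac{42}{5} + 4\right) \left(-32\right) \left(2 + 0\right) = \left(- \frac{22}{5}\right) \left(-32\right) 2 = \frac{704}{5} \cdot 2 = \frac{1408}{5}$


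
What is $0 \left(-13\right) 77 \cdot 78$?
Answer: $0$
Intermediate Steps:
$0 \left(-13\right) 77 \cdot 78 = 0 \cdot 77 \cdot 78 = 0 \cdot 78 = 0$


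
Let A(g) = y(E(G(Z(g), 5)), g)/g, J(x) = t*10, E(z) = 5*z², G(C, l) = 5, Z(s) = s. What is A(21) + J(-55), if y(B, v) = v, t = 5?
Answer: 51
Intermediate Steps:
J(x) = 50 (J(x) = 5*10 = 50)
A(g) = 1 (A(g) = g/g = 1)
A(21) + J(-55) = 1 + 50 = 51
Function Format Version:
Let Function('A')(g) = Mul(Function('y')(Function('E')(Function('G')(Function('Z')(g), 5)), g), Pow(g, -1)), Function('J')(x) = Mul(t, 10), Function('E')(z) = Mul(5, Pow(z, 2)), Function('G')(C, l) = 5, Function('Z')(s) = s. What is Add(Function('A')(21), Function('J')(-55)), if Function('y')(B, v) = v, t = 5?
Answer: 51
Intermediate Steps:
Function('J')(x) = 50 (Function('J')(x) = Mul(5, 10) = 50)
Function('A')(g) = 1 (Function('A')(g) = Mul(g, Pow(g, -1)) = 1)
Add(Function('A')(21), Function('J')(-55)) = Add(1, 50) = 51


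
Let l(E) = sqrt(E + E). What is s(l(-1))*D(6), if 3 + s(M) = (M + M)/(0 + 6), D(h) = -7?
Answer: 21 - 7*I*sqrt(2)/3 ≈ 21.0 - 3.2998*I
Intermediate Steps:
l(E) = sqrt(2)*sqrt(E) (l(E) = sqrt(2*E) = sqrt(2)*sqrt(E))
s(M) = -3 + M/3 (s(M) = -3 + (M + M)/(0 + 6) = -3 + (2*M)/6 = -3 + (2*M)*(1/6) = -3 + M/3)
s(l(-1))*D(6) = (-3 + (sqrt(2)*sqrt(-1))/3)*(-7) = (-3 + (sqrt(2)*I)/3)*(-7) = (-3 + (I*sqrt(2))/3)*(-7) = (-3 + I*sqrt(2)/3)*(-7) = 21 - 7*I*sqrt(2)/3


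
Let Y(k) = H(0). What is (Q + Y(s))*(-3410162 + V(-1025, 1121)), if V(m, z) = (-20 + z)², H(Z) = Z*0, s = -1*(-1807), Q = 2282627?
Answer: -5017125123547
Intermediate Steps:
s = 1807
H(Z) = 0
Y(k) = 0
(Q + Y(s))*(-3410162 + V(-1025, 1121)) = (2282627 + 0)*(-3410162 + (-20 + 1121)²) = 2282627*(-3410162 + 1101²) = 2282627*(-3410162 + 1212201) = 2282627*(-2197961) = -5017125123547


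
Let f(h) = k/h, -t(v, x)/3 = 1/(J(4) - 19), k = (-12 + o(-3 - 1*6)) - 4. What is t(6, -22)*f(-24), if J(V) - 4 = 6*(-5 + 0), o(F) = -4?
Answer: 1/18 ≈ 0.055556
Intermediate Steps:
J(V) = -26 (J(V) = 4 + 6*(-5 + 0) = 4 + 6*(-5) = 4 - 30 = -26)
k = -20 (k = (-12 - 4) - 4 = -16 - 4 = -20)
t(v, x) = 1/15 (t(v, x) = -3/(-26 - 19) = -3/(-45) = -3*(-1/45) = 1/15)
f(h) = -20/h
t(6, -22)*f(-24) = (-20/(-24))/15 = (-20*(-1/24))/15 = (1/15)*(5/6) = 1/18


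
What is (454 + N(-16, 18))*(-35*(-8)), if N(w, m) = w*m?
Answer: 46480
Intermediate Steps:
N(w, m) = m*w
(454 + N(-16, 18))*(-35*(-8)) = (454 + 18*(-16))*(-35*(-8)) = (454 - 288)*280 = 166*280 = 46480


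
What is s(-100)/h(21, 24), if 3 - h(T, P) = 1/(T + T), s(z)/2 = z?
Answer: -336/5 ≈ -67.200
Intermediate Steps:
s(z) = 2*z
h(T, P) = 3 - 1/(2*T) (h(T, P) = 3 - 1/(T + T) = 3 - 1/(2*T))
s(-100)/h(21, 24) = (2*(-100))/(3 - 1/2/21) = -200/(3 - 1/2*1/21) = -200/(3 - 1/42) = -200/125/42 = -200*42/125 = -336/5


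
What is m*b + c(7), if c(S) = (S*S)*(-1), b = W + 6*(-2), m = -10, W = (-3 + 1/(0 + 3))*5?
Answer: 613/3 ≈ 204.33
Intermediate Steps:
W = -40/3 (W = (-3 + 1/3)*5 = (-3 + ⅓)*5 = -8/3*5 = -40/3 ≈ -13.333)
b = -76/3 (b = -40/3 + 6*(-2) = -40/3 - 12 = -76/3 ≈ -25.333)
c(S) = -S² (c(S) = S²*(-1) = -S²)
m*b + c(7) = -10*(-76/3) - 1*7² = 760/3 - 1*49 = 760/3 - 49 = 613/3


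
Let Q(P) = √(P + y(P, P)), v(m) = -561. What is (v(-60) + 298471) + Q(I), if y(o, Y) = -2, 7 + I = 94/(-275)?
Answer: 297910 + I*√28259/55 ≈ 2.9791e+5 + 3.0564*I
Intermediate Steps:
I = -2019/275 (I = -7 + 94/(-275) = -7 + 94*(-1/275) = -7 - 94/275 = -2019/275 ≈ -7.3418)
Q(P) = √(-2 + P) (Q(P) = √(P - 2) = √(-2 + P))
(v(-60) + 298471) + Q(I) = (-561 + 298471) + √(-2 - 2019/275) = 297910 + √(-2569/275) = 297910 + I*√28259/55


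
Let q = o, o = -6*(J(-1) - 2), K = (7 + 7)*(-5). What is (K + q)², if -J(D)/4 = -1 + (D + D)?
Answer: 16900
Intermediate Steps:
J(D) = 4 - 8*D (J(D) = -4*(-1 + (D + D)) = -4*(-1 + 2*D) = 4 - 8*D)
K = -70 (K = 14*(-5) = -70)
o = -60 (o = -6*((4 - 8*(-1)) - 2) = -6*((4 + 8) - 2) = -6*(12 - 2) = -6*10 = -60)
q = -60
(K + q)² = (-70 - 60)² = (-130)² = 16900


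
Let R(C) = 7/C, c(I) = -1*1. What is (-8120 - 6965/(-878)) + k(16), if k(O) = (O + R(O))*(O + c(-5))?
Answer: -55247305/7024 ≈ -7865.5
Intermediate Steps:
c(I) = -1
k(O) = (-1 + O)*(O + 7/O) (k(O) = (O + 7/O)*(O - 1) = (O + 7/O)*(-1 + O) = (-1 + O)*(O + 7/O))
(-8120 - 6965/(-878)) + k(16) = (-8120 - 6965/(-878)) + (7 + 16² - 1*16 - 7/16) = (-8120 - 6965*(-1/878)) + (7 + 256 - 16 - 7*1/16) = (-8120 + 6965/878) + (7 + 256 - 16 - 7/16) = -7122395/878 + 3945/16 = -55247305/7024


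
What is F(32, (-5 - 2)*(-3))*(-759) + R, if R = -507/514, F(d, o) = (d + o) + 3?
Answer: -21847563/514 ≈ -42505.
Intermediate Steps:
F(d, o) = 3 + d + o
R = -507/514 (R = -507*1/514 = -507/514 ≈ -0.98638)
F(32, (-5 - 2)*(-3))*(-759) + R = (3 + 32 + (-5 - 2)*(-3))*(-759) - 507/514 = (3 + 32 - 7*(-3))*(-759) - 507/514 = (3 + 32 + 21)*(-759) - 507/514 = 56*(-759) - 507/514 = -42504 - 507/514 = -21847563/514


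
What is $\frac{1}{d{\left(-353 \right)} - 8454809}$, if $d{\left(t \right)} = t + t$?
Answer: $- \frac{1}{8455515} \approx -1.1827 \cdot 10^{-7}$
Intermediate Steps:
$d{\left(t \right)} = 2 t$
$\frac{1}{d{\left(-353 \right)} - 8454809} = \frac{1}{2 \left(-353\right) - 8454809} = \frac{1}{-706 - 8454809} = \frac{1}{-8455515} = - \frac{1}{8455515}$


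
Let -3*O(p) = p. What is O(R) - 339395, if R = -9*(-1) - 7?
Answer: -1018187/3 ≈ -3.3940e+5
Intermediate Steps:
R = 2 (R = 9 - 7 = 2)
O(p) = -p/3
O(R) - 339395 = -⅓*2 - 339395 = -⅔ - 339395 = -1018187/3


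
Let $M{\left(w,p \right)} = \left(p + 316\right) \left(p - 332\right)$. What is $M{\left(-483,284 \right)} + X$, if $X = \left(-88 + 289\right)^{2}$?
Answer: $11601$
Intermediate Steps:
$X = 40401$ ($X = 201^{2} = 40401$)
$M{\left(w,p \right)} = \left(-332 + p\right) \left(316 + p\right)$ ($M{\left(w,p \right)} = \left(316 + p\right) \left(-332 + p\right) = \left(-332 + p\right) \left(316 + p\right)$)
$M{\left(-483,284 \right)} + X = \left(-104912 + 284^{2} - 4544\right) + 40401 = \left(-104912 + 80656 - 4544\right) + 40401 = -28800 + 40401 = 11601$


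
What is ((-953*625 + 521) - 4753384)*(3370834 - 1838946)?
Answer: -8193284585344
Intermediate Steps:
((-953*625 + 521) - 4753384)*(3370834 - 1838946) = ((-595625 + 521) - 4753384)*1531888 = (-595104 - 4753384)*1531888 = -5348488*1531888 = -8193284585344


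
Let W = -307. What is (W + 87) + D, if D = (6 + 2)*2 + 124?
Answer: -80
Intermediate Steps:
D = 140 (D = 8*2 + 124 = 16 + 124 = 140)
(W + 87) + D = (-307 + 87) + 140 = -220 + 140 = -80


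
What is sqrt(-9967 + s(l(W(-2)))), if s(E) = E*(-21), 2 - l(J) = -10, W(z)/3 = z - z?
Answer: I*sqrt(10219) ≈ 101.09*I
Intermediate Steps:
W(z) = 0 (W(z) = 3*(z - z) = 3*0 = 0)
l(J) = 12 (l(J) = 2 - 1*(-10) = 2 + 10 = 12)
s(E) = -21*E
sqrt(-9967 + s(l(W(-2)))) = sqrt(-9967 - 21*12) = sqrt(-9967 - 252) = sqrt(-10219) = I*sqrt(10219)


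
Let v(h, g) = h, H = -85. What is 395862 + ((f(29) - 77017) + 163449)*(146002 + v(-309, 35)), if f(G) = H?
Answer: 12580549333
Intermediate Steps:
f(G) = -85
395862 + ((f(29) - 77017) + 163449)*(146002 + v(-309, 35)) = 395862 + ((-85 - 77017) + 163449)*(146002 - 309) = 395862 + (-77102 + 163449)*145693 = 395862 + 86347*145693 = 395862 + 12580153471 = 12580549333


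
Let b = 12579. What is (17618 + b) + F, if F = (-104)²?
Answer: 41013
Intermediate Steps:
F = 10816
(17618 + b) + F = (17618 + 12579) + 10816 = 30197 + 10816 = 41013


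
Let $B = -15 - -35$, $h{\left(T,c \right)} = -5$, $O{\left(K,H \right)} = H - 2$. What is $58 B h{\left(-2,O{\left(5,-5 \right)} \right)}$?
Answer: $-5800$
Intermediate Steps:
$O{\left(K,H \right)} = -2 + H$
$B = 20$ ($B = -15 + 35 = 20$)
$58 B h{\left(-2,O{\left(5,-5 \right)} \right)} = 58 \cdot 20 \left(-5\right) = 1160 \left(-5\right) = -5800$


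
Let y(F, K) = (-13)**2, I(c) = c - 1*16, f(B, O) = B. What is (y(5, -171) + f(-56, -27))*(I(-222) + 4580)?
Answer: 490646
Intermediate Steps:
I(c) = -16 + c (I(c) = c - 16 = -16 + c)
y(F, K) = 169
(y(5, -171) + f(-56, -27))*(I(-222) + 4580) = (169 - 56)*((-16 - 222) + 4580) = 113*(-238 + 4580) = 113*4342 = 490646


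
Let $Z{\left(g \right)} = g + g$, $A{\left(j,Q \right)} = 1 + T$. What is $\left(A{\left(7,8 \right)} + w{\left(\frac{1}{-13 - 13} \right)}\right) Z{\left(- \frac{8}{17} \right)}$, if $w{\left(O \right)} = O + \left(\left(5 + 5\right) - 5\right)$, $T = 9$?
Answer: $- \frac{3112}{221} \approx -14.081$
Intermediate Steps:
$A{\left(j,Q \right)} = 10$ ($A{\left(j,Q \right)} = 1 + 9 = 10$)
$Z{\left(g \right)} = 2 g$
$w{\left(O \right)} = 5 + O$ ($w{\left(O \right)} = O + \left(10 - 5\right) = O + 5 = 5 + O$)
$\left(A{\left(7,8 \right)} + w{\left(\frac{1}{-13 - 13} \right)}\right) Z{\left(- \frac{8}{17} \right)} = \left(10 + \left(5 + \frac{1}{-13 - 13}\right)\right) 2 \left(- \frac{8}{17}\right) = \left(10 + \left(5 + \frac{1}{-26}\right)\right) 2 \left(\left(-8\right) \frac{1}{17}\right) = \left(10 + \left(5 - \frac{1}{26}\right)\right) 2 \left(- \frac{8}{17}\right) = \left(10 + \frac{129}{26}\right) \left(- \frac{16}{17}\right) = \frac{389}{26} \left(- \frac{16}{17}\right) = - \frac{3112}{221}$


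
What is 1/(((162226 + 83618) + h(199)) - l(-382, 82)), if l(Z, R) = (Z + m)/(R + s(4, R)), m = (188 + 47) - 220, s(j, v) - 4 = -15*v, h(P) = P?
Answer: 1144/281472825 ≈ 4.0643e-6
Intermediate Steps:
s(j, v) = 4 - 15*v
m = 15 (m = 235 - 220 = 15)
l(Z, R) = (15 + Z)/(4 - 14*R) (l(Z, R) = (Z + 15)/(R + (4 - 15*R)) = (15 + Z)/(4 - 14*R))
1/(((162226 + 83618) + h(199)) - l(-382, 82)) = 1/(((162226 + 83618) + 199) - (-15 - 1*(-382))/(2*(-2 + 7*82))) = 1/((245844 + 199) - (-15 + 382)/(2*(-2 + 574))) = 1/(246043 - 367/(2*572)) = 1/(246043 - 1*367/1144) = 1/(246043 - 367/1144) = 1/(281472825/1144) = 1144/281472825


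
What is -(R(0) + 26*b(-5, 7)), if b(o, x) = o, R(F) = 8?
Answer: 122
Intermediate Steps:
-(R(0) + 26*b(-5, 7)) = -(8 + 26*(-5)) = -(8 - 130) = -1*(-122) = 122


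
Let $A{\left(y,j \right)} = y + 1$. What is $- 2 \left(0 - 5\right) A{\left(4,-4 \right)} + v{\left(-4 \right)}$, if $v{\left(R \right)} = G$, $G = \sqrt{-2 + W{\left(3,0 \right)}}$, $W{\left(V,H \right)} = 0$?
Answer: $50 + i \sqrt{2} \approx 50.0 + 1.4142 i$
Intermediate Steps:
$A{\left(y,j \right)} = 1 + y$
$G = i \sqrt{2}$ ($G = \sqrt{-2 + 0} = \sqrt{-2} = i \sqrt{2} \approx 1.4142 i$)
$v{\left(R \right)} = i \sqrt{2}$
$- 2 \left(0 - 5\right) A{\left(4,-4 \right)} + v{\left(-4 \right)} = - 2 \left(0 - 5\right) \left(1 + 4\right) + i \sqrt{2} = \left(-2\right) \left(-5\right) 5 + i \sqrt{2} = 10 \cdot 5 + i \sqrt{2} = 50 + i \sqrt{2}$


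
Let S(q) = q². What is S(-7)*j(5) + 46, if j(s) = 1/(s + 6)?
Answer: 555/11 ≈ 50.455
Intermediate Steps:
j(s) = 1/(6 + s)
S(-7)*j(5) + 46 = (-7)²/(6 + 5) + 46 = 49/11 + 46 = 555/11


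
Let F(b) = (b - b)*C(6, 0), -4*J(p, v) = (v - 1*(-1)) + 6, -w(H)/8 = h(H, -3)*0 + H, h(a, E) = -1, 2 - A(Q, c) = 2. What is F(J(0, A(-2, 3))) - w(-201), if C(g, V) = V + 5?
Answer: -1608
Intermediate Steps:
A(Q, c) = 0 (A(Q, c) = 2 - 1*2 = 2 - 2 = 0)
C(g, V) = 5 + V
w(H) = -8*H (w(H) = -8*(-1*0 + H) = -8*(0 + H) = -8*H)
J(p, v) = -7/4 - v/4 (J(p, v) = -((v - 1*(-1)) + 6)/4 = -((v + 1) + 6)/4 = -((1 + v) + 6)/4 = -(7 + v)/4 = -7/4 - v/4)
F(b) = 0 (F(b) = (b - b)*(5 + 0) = 0*5 = 0)
F(J(0, A(-2, 3))) - w(-201) = 0 - (-8)*(-201) = 0 - 1*1608 = 0 - 1608 = -1608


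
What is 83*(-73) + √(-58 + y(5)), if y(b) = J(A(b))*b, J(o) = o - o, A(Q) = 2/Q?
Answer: -6059 + I*√58 ≈ -6059.0 + 7.6158*I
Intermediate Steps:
J(o) = 0
y(b) = 0 (y(b) = 0*b = 0)
83*(-73) + √(-58 + y(5)) = 83*(-73) + √(-58 + 0) = -6059 + √(-58) = -6059 + I*√58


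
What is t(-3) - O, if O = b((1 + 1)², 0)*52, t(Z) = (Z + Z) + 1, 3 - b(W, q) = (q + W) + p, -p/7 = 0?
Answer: 47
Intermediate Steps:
p = 0 (p = -7*0 = 0)
b(W, q) = 3 - W - q (b(W, q) = 3 - ((q + W) + 0) = 3 - ((W + q) + 0) = 3 - (W + q) = 3 + (-W - q) = 3 - W - q)
t(Z) = 1 + 2*Z (t(Z) = 2*Z + 1 = 1 + 2*Z)
O = -52 (O = (3 - (1 + 1)² - 1*0)*52 = (3 - 1*2² + 0)*52 = (3 - 1*4 + 0)*52 = (3 - 4 + 0)*52 = -1*52 = -52)
t(-3) - O = (1 + 2*(-3)) - 1*(-52) = (1 - 6) + 52 = -5 + 52 = 47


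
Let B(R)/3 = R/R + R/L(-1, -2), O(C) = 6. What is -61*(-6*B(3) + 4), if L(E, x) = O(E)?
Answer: 1403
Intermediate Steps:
L(E, x) = 6
B(R) = 3 + R/2 (B(R) = 3*(R/R + R/6) = 3*(1 + R*(⅙)) = 3*(1 + R/6) = 3 + R/2)
-61*(-6*B(3) + 4) = -61*(-6*(3 + (½)*3) + 4) = -61*(-6*(3 + 3/2) + 4) = -61*(-6*9/2 + 4) = -61*(-27 + 4) = -61*(-23) = 1403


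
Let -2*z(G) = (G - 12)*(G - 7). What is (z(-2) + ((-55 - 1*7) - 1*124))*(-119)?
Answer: 29631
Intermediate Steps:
z(G) = -(-12 + G)*(-7 + G)/2 (z(G) = -(G - 12)*(G - 7)/2 = -(-12 + G)*(-7 + G)/2)
(z(-2) + ((-55 - 1*7) - 1*124))*(-119) = ((-42 - ½*(-2)² + (19/2)*(-2)) + ((-55 - 1*7) - 1*124))*(-119) = ((-42 - ½*4 - 19) + ((-55 - 7) - 124))*(-119) = ((-42 - 2 - 19) + (-62 - 124))*(-119) = (-63 - 186)*(-119) = -249*(-119) = 29631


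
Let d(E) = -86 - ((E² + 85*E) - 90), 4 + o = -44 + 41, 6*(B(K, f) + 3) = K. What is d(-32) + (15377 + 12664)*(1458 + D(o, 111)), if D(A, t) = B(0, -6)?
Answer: 40801355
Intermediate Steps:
B(K, f) = -3 + K/6
o = -7 (o = -4 + (-44 + 41) = -4 - 3 = -7)
D(A, t) = -3 (D(A, t) = -3 + (⅙)*0 = -3 + 0 = -3)
d(E) = 4 - E² - 85*E (d(E) = -86 - (-90 + E² + 85*E) = -86 + (90 - E² - 85*E) = 4 - E² - 85*E)
d(-32) + (15377 + 12664)*(1458 + D(o, 111)) = (4 - 1*(-32)² - 85*(-32)) + (15377 + 12664)*(1458 - 3) = (4 - 1*1024 + 2720) + 28041*1455 = (4 - 1024 + 2720) + 40799655 = 1700 + 40799655 = 40801355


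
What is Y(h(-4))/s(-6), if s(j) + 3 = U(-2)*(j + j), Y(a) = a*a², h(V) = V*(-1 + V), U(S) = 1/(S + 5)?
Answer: -8000/7 ≈ -1142.9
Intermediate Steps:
U(S) = 1/(5 + S)
Y(a) = a³
s(j) = -3 + 2*j/3 (s(j) = -3 + (j + j)/(5 - 2) = -3 + (2*j)/3 = -3 + 2*j/3)
Y(h(-4))/s(-6) = (-4*(-1 - 4))³/(-3 + (⅔)*(-6)) = (-4*(-5))³/(-3 - 4) = 20³/(-7) = 8000*(-⅐) = -8000/7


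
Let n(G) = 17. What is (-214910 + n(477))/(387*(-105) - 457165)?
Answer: 214893/497800 ≈ 0.43169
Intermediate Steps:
(-214910 + n(477))/(387*(-105) - 457165) = (-214910 + 17)/(387*(-105) - 457165) = -214893/(-40635 - 457165) = -214893/(-497800) = -214893*(-1/497800) = 214893/497800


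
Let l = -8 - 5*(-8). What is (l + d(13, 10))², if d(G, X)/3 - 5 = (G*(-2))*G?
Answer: 935089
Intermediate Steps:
d(G, X) = 15 - 6*G² (d(G, X) = 15 + 3*((G*(-2))*G) = 15 + 3*((-2*G)*G) = 15 + 3*(-2*G²) = 15 - 6*G²)
l = 32 (l = -8 + 40 = 32)
(l + d(13, 10))² = (32 + (15 - 6*13²))² = (32 + (15 - 6*169))² = (32 + (15 - 1014))² = (32 - 999)² = (-967)² = 935089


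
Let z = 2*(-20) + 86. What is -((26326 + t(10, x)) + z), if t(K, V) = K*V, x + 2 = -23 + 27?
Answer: -26392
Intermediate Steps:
x = 2 (x = -2 + (-23 + 27) = -2 + 4 = 2)
z = 46 (z = -40 + 86 = 46)
-((26326 + t(10, x)) + z) = -((26326 + 10*2) + 46) = -((26326 + 20) + 46) = -(26346 + 46) = -1*26392 = -26392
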